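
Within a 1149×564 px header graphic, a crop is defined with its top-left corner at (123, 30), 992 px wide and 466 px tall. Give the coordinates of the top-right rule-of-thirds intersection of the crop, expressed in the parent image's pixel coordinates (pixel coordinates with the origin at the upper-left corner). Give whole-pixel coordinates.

x = 784 px, y = 185 px

One third of the crop width 992 is 330.67 px.
One third of the crop height 466 is 155.33 px.
The top-right point is two-thirds across and one-third down within the crop:
x = 123 + 2 × 330.67 ≈ 784; y = 30 + 1 × 155.33 ≈ 185.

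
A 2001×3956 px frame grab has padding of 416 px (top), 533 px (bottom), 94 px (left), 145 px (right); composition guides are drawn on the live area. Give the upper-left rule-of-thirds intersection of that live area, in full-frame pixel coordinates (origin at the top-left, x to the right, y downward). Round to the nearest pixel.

Content width = 2001 − 94 − 145 = 1762 px; content height = 3956 − 416 − 533 = 3007 px.
Upper-left is one-third across and one-third down within the live area.
x = 94 + 1 × 1762/3 = 94 + 587.33 ≈ 681
y = 416 + 1 × 3007/3 = 416 + 1002.33 ≈ 1418

(681, 1418)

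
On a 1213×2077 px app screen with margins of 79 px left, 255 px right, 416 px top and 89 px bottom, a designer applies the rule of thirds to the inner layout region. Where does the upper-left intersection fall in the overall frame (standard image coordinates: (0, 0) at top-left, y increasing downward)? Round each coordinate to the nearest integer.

Content width = 1213 − 79 − 255 = 879 px; content height = 2077 − 416 − 89 = 1572 px.
Upper-left is one-third across and one-third down within the inner layout region.
x = 79 + 1 × 879/3 = 79 + 293.00 ≈ 372
y = 416 + 1 × 1572/3 = 416 + 524.00 ≈ 940

(372, 940)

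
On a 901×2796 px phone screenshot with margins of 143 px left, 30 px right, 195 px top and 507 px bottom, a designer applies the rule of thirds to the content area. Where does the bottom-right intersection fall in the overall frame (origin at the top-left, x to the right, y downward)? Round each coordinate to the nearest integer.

x = 628 px, y = 1591 px

Content width = 901 − 143 − 30 = 728 px; content height = 2796 − 195 − 507 = 2094 px.
Bottom-right is two-thirds across and two-thirds down within the content area.
x = 143 + 2 × 728/3 = 143 + 485.33 ≈ 628
y = 195 + 2 × 2094/3 = 195 + 1396.00 ≈ 1591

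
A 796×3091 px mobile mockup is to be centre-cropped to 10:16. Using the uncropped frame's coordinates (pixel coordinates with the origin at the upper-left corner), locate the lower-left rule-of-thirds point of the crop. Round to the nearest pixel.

796/3091 < 10/16, so the 10:16 crop keeps the full width 796 and trims height to 796 × 16/10 = 1273.60 px.
Top offset = (3091 − 1273.60)/2 = 908.70 px; left offset = 0.
Lower-left is one-third across and two-thirds down within the crop:
x = 0.00 + 1 × 796.00/3 ≈ 265; y = 908.70 + 2 × 1273.60/3 ≈ 1758.

(265, 1758)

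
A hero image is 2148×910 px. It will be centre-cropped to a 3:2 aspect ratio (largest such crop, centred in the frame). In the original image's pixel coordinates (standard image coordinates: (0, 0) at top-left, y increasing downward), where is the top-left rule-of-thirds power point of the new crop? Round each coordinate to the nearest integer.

(847, 303)

2148/910 > 3/2, so the 3:2 crop keeps the full height 910 and trims width to 910 × 3/2 = 1365.00 px.
Left offset = (2148 − 1365.00)/2 = 391.50 px; top offset = 0.
Top-left is one-third across and one-third down within the crop:
x = 391.50 + 1 × 1365.00/3 ≈ 847; y = 0.00 + 1 × 910.00/3 ≈ 303.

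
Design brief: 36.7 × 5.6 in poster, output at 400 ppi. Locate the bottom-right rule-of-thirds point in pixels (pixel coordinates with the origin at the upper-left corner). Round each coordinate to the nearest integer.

In pixels the canvas is 36.7 × 400 = 14680 wide and 5.6 × 400 = 2240 tall.
The bottom-right point is two-thirds across and two-thirds down:
x = 2 × 14680/3 ≈ 9787; y = 2 × 2240/3 ≈ 1493.

x = 9787 px, y = 1493 px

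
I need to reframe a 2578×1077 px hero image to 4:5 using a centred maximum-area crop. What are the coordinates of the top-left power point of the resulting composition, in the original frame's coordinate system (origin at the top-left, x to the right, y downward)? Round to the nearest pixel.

2578/1077 > 4/5, so the 4:5 crop keeps the full height 1077 and trims width to 1077 × 4/5 = 861.60 px.
Left offset = (2578 − 861.60)/2 = 858.20 px; top offset = 0.
Top-left is one-third across and one-third down within the crop:
x = 858.20 + 1 × 861.60/3 ≈ 1145; y = 0.00 + 1 × 1077.00/3 ≈ 359.

x = 1145 px, y = 359 px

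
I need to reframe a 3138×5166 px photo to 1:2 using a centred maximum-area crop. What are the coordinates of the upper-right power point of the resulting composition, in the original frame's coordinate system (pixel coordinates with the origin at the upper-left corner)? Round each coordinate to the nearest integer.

x = 2000 px, y = 1722 px

3138/5166 > 1/2, so the 1:2 crop keeps the full height 5166 and trims width to 5166 × 1/2 = 2583.00 px.
Left offset = (3138 − 2583.00)/2 = 277.50 px; top offset = 0.
Upper-right is two-thirds across and one-third down within the crop:
x = 277.50 + 2 × 2583.00/3 ≈ 2000; y = 0.00 + 1 × 5166.00/3 ≈ 1722.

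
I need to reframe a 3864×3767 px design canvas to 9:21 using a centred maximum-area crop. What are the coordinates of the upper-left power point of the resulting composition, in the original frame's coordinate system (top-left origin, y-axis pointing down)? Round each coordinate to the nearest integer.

3864/3767 > 9/21, so the 9:21 crop keeps the full height 3767 and trims width to 3767 × 9/21 = 1614.43 px.
Left offset = (3864 − 1614.43)/2 = 1124.79 px; top offset = 0.
Upper-left is one-third across and one-third down within the crop:
x = 1124.79 + 1 × 1614.43/3 ≈ 1663; y = 0.00 + 1 × 3767.00/3 ≈ 1256.

x = 1663 px, y = 1256 px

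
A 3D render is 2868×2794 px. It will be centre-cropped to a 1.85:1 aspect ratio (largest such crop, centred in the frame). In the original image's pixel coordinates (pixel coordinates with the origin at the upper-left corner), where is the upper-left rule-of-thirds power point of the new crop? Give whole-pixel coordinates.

2868/2794 < 1.85/1, so the 1.85:1 crop keeps the full width 2868 and trims height to 2868 × 1/1.85 = 1550.27 px.
Top offset = (2794 − 1550.27)/2 = 621.86 px; left offset = 0.
Upper-left is one-third across and one-third down within the crop:
x = 0.00 + 1 × 2868.00/3 ≈ 956; y = 621.86 + 1 × 1550.27/3 ≈ 1139.

x = 956 px, y = 1139 px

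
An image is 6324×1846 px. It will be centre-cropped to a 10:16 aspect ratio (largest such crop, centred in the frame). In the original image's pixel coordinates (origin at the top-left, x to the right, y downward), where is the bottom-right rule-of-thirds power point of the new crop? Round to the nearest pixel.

6324/1846 > 10/16, so the 10:16 crop keeps the full height 1846 and trims width to 1846 × 10/16 = 1153.75 px.
Left offset = (6324 − 1153.75)/2 = 2585.12 px; top offset = 0.
Bottom-right is two-thirds across and two-thirds down within the crop:
x = 2585.12 + 2 × 1153.75/3 ≈ 3354; y = 0.00 + 2 × 1846.00/3 ≈ 1231.

(3354, 1231)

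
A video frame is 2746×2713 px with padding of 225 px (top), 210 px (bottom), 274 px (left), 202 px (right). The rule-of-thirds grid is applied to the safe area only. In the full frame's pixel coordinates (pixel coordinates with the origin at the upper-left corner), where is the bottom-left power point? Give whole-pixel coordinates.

Content width = 2746 − 274 − 202 = 2270 px; content height = 2713 − 225 − 210 = 2278 px.
Bottom-left is one-third across and two-thirds down within the safe area.
x = 274 + 1 × 2270/3 = 274 + 756.67 ≈ 1031
y = 225 + 2 × 2278/3 = 225 + 1518.67 ≈ 1744

x = 1031 px, y = 1744 px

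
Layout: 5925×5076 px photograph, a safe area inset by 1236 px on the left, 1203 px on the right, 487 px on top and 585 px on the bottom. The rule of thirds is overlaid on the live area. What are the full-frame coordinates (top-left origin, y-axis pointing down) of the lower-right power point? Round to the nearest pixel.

Content width = 5925 − 1236 − 1203 = 3486 px; content height = 5076 − 487 − 585 = 4004 px.
Lower-right is two-thirds across and two-thirds down within the live area.
x = 1236 + 2 × 3486/3 = 1236 + 2324.00 ≈ 3560
y = 487 + 2 × 4004/3 = 487 + 2669.33 ≈ 3156

x = 3560 px, y = 3156 px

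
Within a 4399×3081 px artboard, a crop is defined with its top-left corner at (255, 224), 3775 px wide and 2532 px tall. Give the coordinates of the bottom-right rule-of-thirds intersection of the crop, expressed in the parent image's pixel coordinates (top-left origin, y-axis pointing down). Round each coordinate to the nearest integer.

One third of the crop width 3775 is 1258.33 px.
One third of the crop height 2532 is 844.00 px.
The bottom-right point is two-thirds across and two-thirds down within the crop:
x = 255 + 2 × 1258.33 ≈ 2772; y = 224 + 2 × 844.00 ≈ 1912.

(2772, 1912)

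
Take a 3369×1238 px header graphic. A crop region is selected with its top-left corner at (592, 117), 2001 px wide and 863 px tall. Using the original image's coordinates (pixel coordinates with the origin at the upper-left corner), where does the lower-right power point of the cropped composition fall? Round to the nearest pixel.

One third of the crop width 2001 is 667.00 px.
One third of the crop height 863 is 287.67 px.
The lower-right point is two-thirds across and two-thirds down within the crop:
x = 592 + 2 × 667.00 ≈ 1926; y = 117 + 2 × 287.67 ≈ 692.

x = 1926 px, y = 692 px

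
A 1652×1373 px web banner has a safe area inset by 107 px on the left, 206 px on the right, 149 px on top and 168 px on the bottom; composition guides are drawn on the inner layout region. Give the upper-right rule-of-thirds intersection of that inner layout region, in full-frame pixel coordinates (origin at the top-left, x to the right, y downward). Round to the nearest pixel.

Content width = 1652 − 107 − 206 = 1339 px; content height = 1373 − 149 − 168 = 1056 px.
Upper-right is two-thirds across and one-third down within the inner layout region.
x = 107 + 2 × 1339/3 = 107 + 892.67 ≈ 1000
y = 149 + 1 × 1056/3 = 149 + 352.00 ≈ 501

(1000, 501)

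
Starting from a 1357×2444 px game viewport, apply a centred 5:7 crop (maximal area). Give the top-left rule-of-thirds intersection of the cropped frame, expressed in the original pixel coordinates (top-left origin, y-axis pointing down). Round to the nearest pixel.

(452, 905)

1357/2444 < 5/7, so the 5:7 crop keeps the full width 1357 and trims height to 1357 × 7/5 = 1899.80 px.
Top offset = (2444 − 1899.80)/2 = 272.10 px; left offset = 0.
Top-left is one-third across and one-third down within the crop:
x = 0.00 + 1 × 1357.00/3 ≈ 452; y = 272.10 + 1 × 1899.80/3 ≈ 905.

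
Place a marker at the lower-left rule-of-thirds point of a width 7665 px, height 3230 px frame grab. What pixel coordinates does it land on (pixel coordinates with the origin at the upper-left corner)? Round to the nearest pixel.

The lower-left point sits one-third of the way across and two-thirds of the way down.
x = 1 × 7665/3 ≈ 2555; y = 2 × 3230/3 ≈ 2153.

(2555, 2153)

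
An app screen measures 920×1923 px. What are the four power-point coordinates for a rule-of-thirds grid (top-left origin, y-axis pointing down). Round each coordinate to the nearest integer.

(307, 641), (613, 641), (307, 1282), (613, 1282)

One third of 920 is 306.67; one third of 1923 is 641.
Vertical third lines at x = 307 and x = 613; horizontal third lines at y = 641 and y = 1282.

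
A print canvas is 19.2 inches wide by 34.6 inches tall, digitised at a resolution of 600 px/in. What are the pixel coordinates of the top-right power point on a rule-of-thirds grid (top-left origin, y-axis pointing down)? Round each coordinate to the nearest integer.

In pixels the canvas is 19.2 × 600 = 11520 wide and 34.6 × 600 = 20760 tall.
The top-right point is two-thirds across and one-third down:
x = 2 × 11520/3 ≈ 7680; y = 1 × 20760/3 ≈ 6920.

x = 7680 px, y = 6920 px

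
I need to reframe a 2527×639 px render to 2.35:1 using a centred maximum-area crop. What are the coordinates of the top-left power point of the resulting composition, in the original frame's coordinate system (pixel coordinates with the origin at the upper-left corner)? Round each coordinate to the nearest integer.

x = 1013 px, y = 213 px

2527/639 > 2.35/1, so the 2.35:1 crop keeps the full height 639 and trims width to 639 × 2.35/1 = 1501.65 px.
Left offset = (2527 − 1501.65)/2 = 512.67 px; top offset = 0.
Top-left is one-third across and one-third down within the crop:
x = 512.67 + 1 × 1501.65/3 ≈ 1013; y = 0.00 + 1 × 639.00/3 ≈ 213.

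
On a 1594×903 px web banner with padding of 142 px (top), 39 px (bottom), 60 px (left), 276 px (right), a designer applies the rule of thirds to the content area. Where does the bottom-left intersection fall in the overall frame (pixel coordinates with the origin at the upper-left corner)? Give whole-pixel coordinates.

Content width = 1594 − 60 − 276 = 1258 px; content height = 903 − 142 − 39 = 722 px.
Bottom-left is one-third across and two-thirds down within the content area.
x = 60 + 1 × 1258/3 = 60 + 419.33 ≈ 479
y = 142 + 2 × 722/3 = 142 + 481.33 ≈ 623

x = 479 px, y = 623 px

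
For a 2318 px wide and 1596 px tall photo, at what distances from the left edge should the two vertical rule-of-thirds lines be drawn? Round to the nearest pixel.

2318 / 3 = 772.67, so the vertical lines sit at one and two thirds of 2318.

x = 773 px and x = 1545 px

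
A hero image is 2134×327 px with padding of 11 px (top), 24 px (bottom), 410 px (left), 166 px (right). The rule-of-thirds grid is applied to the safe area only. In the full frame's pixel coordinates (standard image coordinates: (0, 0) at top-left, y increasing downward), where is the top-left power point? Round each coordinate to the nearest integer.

x = 929 px, y = 108 px

Content width = 2134 − 410 − 166 = 1558 px; content height = 327 − 11 − 24 = 292 px.
Top-left is one-third across and one-third down within the safe area.
x = 410 + 1 × 1558/3 = 410 + 519.33 ≈ 929
y = 11 + 1 × 292/3 = 11 + 97.33 ≈ 108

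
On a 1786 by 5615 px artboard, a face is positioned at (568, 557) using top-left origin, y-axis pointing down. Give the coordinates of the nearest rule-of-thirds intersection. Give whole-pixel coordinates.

Third lines: x ∈ {595, 1191}, y ∈ {1872, 3743}.
568 is closer to x = 595; 557 is closer to y = 1872.
So the nearest intersection is the upper-left power point.

(595, 1872)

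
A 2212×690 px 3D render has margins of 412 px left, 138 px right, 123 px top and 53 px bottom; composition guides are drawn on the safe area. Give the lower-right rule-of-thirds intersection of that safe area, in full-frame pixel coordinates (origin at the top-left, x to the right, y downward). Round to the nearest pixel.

Content width = 2212 − 412 − 138 = 1662 px; content height = 690 − 123 − 53 = 514 px.
Lower-right is two-thirds across and two-thirds down within the safe area.
x = 412 + 2 × 1662/3 = 412 + 1108.00 ≈ 1520
y = 123 + 2 × 514/3 = 123 + 342.67 ≈ 466

x = 1520 px, y = 466 px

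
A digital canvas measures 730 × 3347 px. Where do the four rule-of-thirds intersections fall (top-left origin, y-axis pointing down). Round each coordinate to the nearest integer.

One third of 730 is 243.33; one third of 3347 is 1115.67.
Vertical third lines at x = 243 and x = 487; horizontal third lines at y = 1116 and y = 2231.

(243, 1116), (487, 1116), (243, 2231), (487, 2231)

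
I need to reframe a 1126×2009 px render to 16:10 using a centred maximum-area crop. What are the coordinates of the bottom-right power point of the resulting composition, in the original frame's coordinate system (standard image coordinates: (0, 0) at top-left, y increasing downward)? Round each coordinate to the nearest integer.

x = 751 px, y = 1122 px

1126/2009 < 16/10, so the 16:10 crop keeps the full width 1126 and trims height to 1126 × 10/16 = 703.75 px.
Top offset = (2009 − 703.75)/2 = 652.62 px; left offset = 0.
Bottom-right is two-thirds across and two-thirds down within the crop:
x = 0.00 + 2 × 1126.00/3 ≈ 751; y = 652.62 + 2 × 703.75/3 ≈ 1122.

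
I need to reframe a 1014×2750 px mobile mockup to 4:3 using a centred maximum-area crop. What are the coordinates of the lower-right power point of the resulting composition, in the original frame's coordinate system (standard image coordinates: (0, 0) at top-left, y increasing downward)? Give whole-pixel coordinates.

1014/2750 < 4/3, so the 4:3 crop keeps the full width 1014 and trims height to 1014 × 3/4 = 760.50 px.
Top offset = (2750 − 760.50)/2 = 994.75 px; left offset = 0.
Lower-right is two-thirds across and two-thirds down within the crop:
x = 0.00 + 2 × 1014.00/3 ≈ 676; y = 994.75 + 2 × 760.50/3 ≈ 1502.

x = 676 px, y = 1502 px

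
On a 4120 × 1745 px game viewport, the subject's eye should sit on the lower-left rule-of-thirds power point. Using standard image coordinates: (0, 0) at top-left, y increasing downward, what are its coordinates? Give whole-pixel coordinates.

The lower-left point sits one-third of the way across and two-thirds of the way down.
x = 1 × 4120/3 ≈ 1373; y = 2 × 1745/3 ≈ 1163.

x = 1373 px, y = 1163 px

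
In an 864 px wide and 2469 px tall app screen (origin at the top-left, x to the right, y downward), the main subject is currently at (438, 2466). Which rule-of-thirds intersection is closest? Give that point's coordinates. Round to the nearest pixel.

Third lines: x ∈ {288, 576}, y ∈ {823, 1646}.
438 is closer to x = 576; 2466 is closer to y = 1646.
So the nearest intersection is the lower-right power point.

x = 576 px, y = 1646 px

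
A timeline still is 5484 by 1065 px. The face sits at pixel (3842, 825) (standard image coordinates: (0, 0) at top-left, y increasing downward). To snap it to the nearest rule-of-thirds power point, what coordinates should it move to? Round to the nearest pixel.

Third lines: x ∈ {1828, 3656}, y ∈ {355, 710}.
3842 is closer to x = 3656; 825 is closer to y = 710.
So the nearest intersection is the lower-right power point.

x = 3656 px, y = 710 px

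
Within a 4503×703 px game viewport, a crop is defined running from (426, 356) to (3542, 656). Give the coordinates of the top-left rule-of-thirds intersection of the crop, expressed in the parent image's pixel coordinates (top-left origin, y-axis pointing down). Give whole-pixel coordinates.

x = 1465 px, y = 456 px

Crop width = 3542 − 426 = 3116 px; one third is 1038.67 px.
Crop height = 656 − 356 = 300 px; one third is 100.00 px.
The top-left point is one-third across and one-third down within the crop:
x = 426 + 1 × 1038.67 ≈ 1465; y = 356 + 1 × 100.00 ≈ 456.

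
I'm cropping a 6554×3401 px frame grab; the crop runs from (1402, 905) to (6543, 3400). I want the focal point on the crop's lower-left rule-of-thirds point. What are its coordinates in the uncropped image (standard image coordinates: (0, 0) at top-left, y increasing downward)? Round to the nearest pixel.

Crop width = 6543 − 1402 = 5141 px; one third is 1713.67 px.
Crop height = 3400 − 905 = 2495 px; one third is 831.67 px.
The lower-left point is one-third across and two-thirds down within the crop:
x = 1402 + 1 × 1713.67 ≈ 3116; y = 905 + 2 × 831.67 ≈ 2568.

x = 3116 px, y = 2568 px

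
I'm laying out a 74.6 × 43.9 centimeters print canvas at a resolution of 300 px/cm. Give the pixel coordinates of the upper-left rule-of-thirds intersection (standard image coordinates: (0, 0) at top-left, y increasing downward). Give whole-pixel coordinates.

In pixels the canvas is 74.6 × 300 = 22380 wide and 43.9 × 300 = 13170 tall.
The upper-left point is one-third across and one-third down:
x = 1 × 22380/3 ≈ 7460; y = 1 × 13170/3 ≈ 4390.

x = 7460 px, y = 4390 px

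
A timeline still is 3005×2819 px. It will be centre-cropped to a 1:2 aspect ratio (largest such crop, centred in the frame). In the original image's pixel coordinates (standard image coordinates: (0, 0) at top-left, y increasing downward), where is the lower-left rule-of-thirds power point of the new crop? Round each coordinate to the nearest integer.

x = 1268 px, y = 1879 px

3005/2819 > 1/2, so the 1:2 crop keeps the full height 2819 and trims width to 2819 × 1/2 = 1409.50 px.
Left offset = (3005 − 1409.50)/2 = 797.75 px; top offset = 0.
Lower-left is one-third across and two-thirds down within the crop:
x = 797.75 + 1 × 1409.50/3 ≈ 1268; y = 0.00 + 2 × 2819.00/3 ≈ 1879.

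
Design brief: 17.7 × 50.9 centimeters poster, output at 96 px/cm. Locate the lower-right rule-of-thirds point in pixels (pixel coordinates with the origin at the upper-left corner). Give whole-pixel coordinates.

(1133, 3258)

In pixels the canvas is 17.7 × 96 = 1699.2 wide and 50.9 × 96 = 4886.4 tall.
The lower-right point is two-thirds across and two-thirds down:
x = 2 × 1699.2/3 ≈ 1133; y = 2 × 4886.4/3 ≈ 3258.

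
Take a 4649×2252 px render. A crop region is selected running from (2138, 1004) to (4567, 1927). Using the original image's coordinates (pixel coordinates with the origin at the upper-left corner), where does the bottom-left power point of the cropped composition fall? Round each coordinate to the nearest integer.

Crop width = 4567 − 2138 = 2429 px; one third is 809.67 px.
Crop height = 1927 − 1004 = 923 px; one third is 307.67 px.
The bottom-left point is one-third across and two-thirds down within the crop:
x = 2138 + 1 × 809.67 ≈ 2948; y = 1004 + 2 × 307.67 ≈ 1619.

(2948, 1619)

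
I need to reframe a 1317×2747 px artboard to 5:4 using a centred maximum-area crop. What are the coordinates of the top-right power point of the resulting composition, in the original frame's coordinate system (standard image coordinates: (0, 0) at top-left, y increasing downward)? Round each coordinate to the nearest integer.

x = 878 px, y = 1198 px

1317/2747 < 5/4, so the 5:4 crop keeps the full width 1317 and trims height to 1317 × 4/5 = 1053.60 px.
Top offset = (2747 − 1053.60)/2 = 846.70 px; left offset = 0.
Top-right is two-thirds across and one-third down within the crop:
x = 0.00 + 2 × 1317.00/3 ≈ 878; y = 846.70 + 1 × 1053.60/3 ≈ 1198.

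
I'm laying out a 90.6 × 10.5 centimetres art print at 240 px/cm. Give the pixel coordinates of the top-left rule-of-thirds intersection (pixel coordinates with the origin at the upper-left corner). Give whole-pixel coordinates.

x = 7248 px, y = 840 px

In pixels the canvas is 90.6 × 240 = 21744 wide and 10.5 × 240 = 2520 tall.
The top-left point is one-third across and one-third down:
x = 1 × 21744/3 ≈ 7248; y = 1 × 2520/3 ≈ 840.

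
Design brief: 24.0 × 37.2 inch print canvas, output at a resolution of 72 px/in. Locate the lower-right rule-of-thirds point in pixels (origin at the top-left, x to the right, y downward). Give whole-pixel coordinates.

In pixels the canvas is 24.0 × 72 = 1728 wide and 37.2 × 72 = 2678.4 tall.
The lower-right point is two-thirds across and two-thirds down:
x = 2 × 1728/3 ≈ 1152; y = 2 × 2678.4/3 ≈ 1786.

(1152, 1786)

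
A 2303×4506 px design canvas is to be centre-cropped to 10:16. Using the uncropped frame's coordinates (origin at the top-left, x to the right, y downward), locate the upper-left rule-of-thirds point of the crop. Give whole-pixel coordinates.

(768, 1639)

2303/4506 < 10/16, so the 10:16 crop keeps the full width 2303 and trims height to 2303 × 16/10 = 3684.80 px.
Top offset = (4506 − 3684.80)/2 = 410.60 px; left offset = 0.
Upper-left is one-third across and one-third down within the crop:
x = 0.00 + 1 × 2303.00/3 ≈ 768; y = 410.60 + 1 × 3684.80/3 ≈ 1639.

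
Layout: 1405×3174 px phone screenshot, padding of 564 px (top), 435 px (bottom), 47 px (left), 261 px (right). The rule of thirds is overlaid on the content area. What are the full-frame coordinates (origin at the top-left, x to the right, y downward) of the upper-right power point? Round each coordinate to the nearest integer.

Content width = 1405 − 47 − 261 = 1097 px; content height = 3174 − 564 − 435 = 2175 px.
Upper-right is two-thirds across and one-third down within the content area.
x = 47 + 2 × 1097/3 = 47 + 731.33 ≈ 778
y = 564 + 1 × 2175/3 = 564 + 725.00 ≈ 1289

(778, 1289)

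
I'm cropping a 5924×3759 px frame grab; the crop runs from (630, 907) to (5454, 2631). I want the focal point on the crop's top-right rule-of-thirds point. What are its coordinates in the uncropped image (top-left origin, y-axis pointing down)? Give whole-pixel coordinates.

(3846, 1482)

Crop width = 5454 − 630 = 4824 px; one third is 1608.00 px.
Crop height = 2631 − 907 = 1724 px; one third is 574.67 px.
The top-right point is two-thirds across and one-third down within the crop:
x = 630 + 2 × 1608.00 ≈ 3846; y = 907 + 1 × 574.67 ≈ 1482.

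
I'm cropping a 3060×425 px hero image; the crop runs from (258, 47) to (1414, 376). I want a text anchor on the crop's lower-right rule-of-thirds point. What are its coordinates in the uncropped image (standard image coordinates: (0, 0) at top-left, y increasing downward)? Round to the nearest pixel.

(1029, 266)

Crop width = 1414 − 258 = 1156 px; one third is 385.33 px.
Crop height = 376 − 47 = 329 px; one third is 109.67 px.
The lower-right point is two-thirds across and two-thirds down within the crop:
x = 258 + 2 × 385.33 ≈ 1029; y = 47 + 2 × 109.67 ≈ 266.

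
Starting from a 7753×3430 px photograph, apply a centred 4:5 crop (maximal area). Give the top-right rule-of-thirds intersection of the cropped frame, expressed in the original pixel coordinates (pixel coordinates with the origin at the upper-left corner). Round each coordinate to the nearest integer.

7753/3430 > 4/5, so the 4:5 crop keeps the full height 3430 and trims width to 3430 × 4/5 = 2744.00 px.
Left offset = (7753 − 2744.00)/2 = 2504.50 px; top offset = 0.
Top-right is two-thirds across and one-third down within the crop:
x = 2504.50 + 2 × 2744.00/3 ≈ 4334; y = 0.00 + 1 × 3430.00/3 ≈ 1143.

(4334, 1143)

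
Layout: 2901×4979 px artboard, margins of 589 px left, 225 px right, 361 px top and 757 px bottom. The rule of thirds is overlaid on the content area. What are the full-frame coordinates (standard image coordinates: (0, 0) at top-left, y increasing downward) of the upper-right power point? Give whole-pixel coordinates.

Content width = 2901 − 589 − 225 = 2087 px; content height = 4979 − 361 − 757 = 3861 px.
Upper-right is two-thirds across and one-third down within the content area.
x = 589 + 2 × 2087/3 = 589 + 1391.33 ≈ 1980
y = 361 + 1 × 3861/3 = 361 + 1287.00 ≈ 1648

x = 1980 px, y = 1648 px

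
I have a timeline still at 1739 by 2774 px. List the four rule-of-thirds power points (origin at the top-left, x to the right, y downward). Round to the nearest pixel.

One third of 1739 is 579.67; one third of 2774 is 924.67.
Vertical third lines at x = 580 and x = 1159; horizontal third lines at y = 925 and y = 1849.

(580, 925), (1159, 925), (580, 1849), (1159, 1849)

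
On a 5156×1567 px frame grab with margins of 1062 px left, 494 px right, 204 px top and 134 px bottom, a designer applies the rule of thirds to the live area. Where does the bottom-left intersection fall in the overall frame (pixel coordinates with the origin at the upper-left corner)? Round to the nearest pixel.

Content width = 5156 − 1062 − 494 = 3600 px; content height = 1567 − 204 − 134 = 1229 px.
Bottom-left is one-third across and two-thirds down within the live area.
x = 1062 + 1 × 3600/3 = 1062 + 1200.00 ≈ 2262
y = 204 + 2 × 1229/3 = 204 + 819.33 ≈ 1023

(2262, 1023)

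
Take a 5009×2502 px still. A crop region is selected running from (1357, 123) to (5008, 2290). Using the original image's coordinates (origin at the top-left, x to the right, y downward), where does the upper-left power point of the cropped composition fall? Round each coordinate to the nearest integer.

x = 2574 px, y = 845 px

Crop width = 5008 − 1357 = 3651 px; one third is 1217.00 px.
Crop height = 2290 − 123 = 2167 px; one third is 722.33 px.
The upper-left point is one-third across and one-third down within the crop:
x = 1357 + 1 × 1217.00 ≈ 2574; y = 123 + 1 × 722.33 ≈ 845.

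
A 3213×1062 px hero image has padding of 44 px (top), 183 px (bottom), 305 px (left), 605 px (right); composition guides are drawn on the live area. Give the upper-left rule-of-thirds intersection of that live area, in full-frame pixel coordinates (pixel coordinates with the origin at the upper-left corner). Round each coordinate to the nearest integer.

Content width = 3213 − 305 − 605 = 2303 px; content height = 1062 − 44 − 183 = 835 px.
Upper-left is one-third across and one-third down within the live area.
x = 305 + 1 × 2303/3 = 305 + 767.67 ≈ 1073
y = 44 + 1 × 835/3 = 44 + 278.33 ≈ 322

x = 1073 px, y = 322 px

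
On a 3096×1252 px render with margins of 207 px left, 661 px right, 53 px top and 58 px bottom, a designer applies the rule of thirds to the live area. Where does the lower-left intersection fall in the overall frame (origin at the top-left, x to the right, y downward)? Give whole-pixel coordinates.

x = 950 px, y = 814 px

Content width = 3096 − 207 − 661 = 2228 px; content height = 1252 − 53 − 58 = 1141 px.
Lower-left is one-third across and two-thirds down within the live area.
x = 207 + 1 × 2228/3 = 207 + 742.67 ≈ 950
y = 53 + 2 × 1141/3 = 53 + 760.67 ≈ 814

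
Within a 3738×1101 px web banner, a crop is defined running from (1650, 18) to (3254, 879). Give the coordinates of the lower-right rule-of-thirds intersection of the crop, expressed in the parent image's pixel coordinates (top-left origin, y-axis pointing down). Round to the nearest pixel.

(2719, 592)

Crop width = 3254 − 1650 = 1604 px; one third is 534.67 px.
Crop height = 879 − 18 = 861 px; one third is 287.00 px.
The lower-right point is two-thirds across and two-thirds down within the crop:
x = 1650 + 2 × 534.67 ≈ 2719; y = 18 + 2 × 287.00 ≈ 592.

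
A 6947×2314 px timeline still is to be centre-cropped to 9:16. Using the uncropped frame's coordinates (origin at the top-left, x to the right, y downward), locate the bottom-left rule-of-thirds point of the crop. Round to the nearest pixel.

(3257, 1543)

6947/2314 > 9/16, so the 9:16 crop keeps the full height 2314 and trims width to 2314 × 9/16 = 1301.62 px.
Left offset = (6947 − 1301.62)/2 = 2822.69 px; top offset = 0.
Bottom-left is one-third across and two-thirds down within the crop:
x = 2822.69 + 1 × 1301.62/3 ≈ 3257; y = 0.00 + 2 × 2314.00/3 ≈ 1543.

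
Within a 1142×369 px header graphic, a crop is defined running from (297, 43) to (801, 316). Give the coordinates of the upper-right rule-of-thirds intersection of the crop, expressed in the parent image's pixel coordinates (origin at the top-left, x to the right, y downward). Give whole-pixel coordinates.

Crop width = 801 − 297 = 504 px; one third is 168.00 px.
Crop height = 316 − 43 = 273 px; one third is 91.00 px.
The upper-right point is two-thirds across and one-third down within the crop:
x = 297 + 2 × 168.00 ≈ 633; y = 43 + 1 × 91.00 ≈ 134.

(633, 134)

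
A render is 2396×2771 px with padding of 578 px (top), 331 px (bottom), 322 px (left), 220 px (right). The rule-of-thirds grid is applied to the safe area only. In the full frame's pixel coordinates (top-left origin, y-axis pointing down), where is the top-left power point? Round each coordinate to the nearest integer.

(940, 1199)

Content width = 2396 − 322 − 220 = 1854 px; content height = 2771 − 578 − 331 = 1862 px.
Top-left is one-third across and one-third down within the safe area.
x = 322 + 1 × 1854/3 = 322 + 618.00 ≈ 940
y = 578 + 1 × 1862/3 = 578 + 620.67 ≈ 1199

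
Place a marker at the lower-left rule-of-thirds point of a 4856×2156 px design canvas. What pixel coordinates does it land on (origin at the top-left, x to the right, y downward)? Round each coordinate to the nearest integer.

The lower-left point sits one-third of the way across and two-thirds of the way down.
x = 1 × 4856/3 ≈ 1619; y = 2 × 2156/3 ≈ 1437.

(1619, 1437)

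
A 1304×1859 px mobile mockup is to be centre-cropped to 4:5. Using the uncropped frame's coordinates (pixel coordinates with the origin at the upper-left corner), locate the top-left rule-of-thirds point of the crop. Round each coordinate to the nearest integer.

1304/1859 < 4/5, so the 4:5 crop keeps the full width 1304 and trims height to 1304 × 5/4 = 1630.00 px.
Top offset = (1859 − 1630.00)/2 = 114.50 px; left offset = 0.
Top-left is one-third across and one-third down within the crop:
x = 0.00 + 1 × 1304.00/3 ≈ 435; y = 114.50 + 1 × 1630.00/3 ≈ 658.

x = 435 px, y = 658 px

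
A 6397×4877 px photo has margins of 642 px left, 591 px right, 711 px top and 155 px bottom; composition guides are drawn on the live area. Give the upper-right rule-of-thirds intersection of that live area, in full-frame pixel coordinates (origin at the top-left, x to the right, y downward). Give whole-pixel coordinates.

(4085, 2048)

Content width = 6397 − 642 − 591 = 5164 px; content height = 4877 − 711 − 155 = 4011 px.
Upper-right is two-thirds across and one-third down within the live area.
x = 642 + 2 × 5164/3 = 642 + 3442.67 ≈ 4085
y = 711 + 1 × 4011/3 = 711 + 1337.00 ≈ 2048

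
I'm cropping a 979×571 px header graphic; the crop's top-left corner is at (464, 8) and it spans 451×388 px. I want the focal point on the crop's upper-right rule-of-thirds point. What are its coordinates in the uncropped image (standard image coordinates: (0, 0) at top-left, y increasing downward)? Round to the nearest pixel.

x = 765 px, y = 137 px

One third of the crop width 451 is 150.33 px.
One third of the crop height 388 is 129.33 px.
The upper-right point is two-thirds across and one-third down within the crop:
x = 464 + 2 × 150.33 ≈ 765; y = 8 + 1 × 129.33 ≈ 137.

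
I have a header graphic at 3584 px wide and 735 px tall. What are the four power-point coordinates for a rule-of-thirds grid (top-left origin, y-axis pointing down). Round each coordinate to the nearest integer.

(1195, 245), (2389, 245), (1195, 490), (2389, 490)

One third of 3584 is 1194.67; one third of 735 is 245.
Vertical third lines at x = 1195 and x = 2389; horizontal third lines at y = 245 and y = 490.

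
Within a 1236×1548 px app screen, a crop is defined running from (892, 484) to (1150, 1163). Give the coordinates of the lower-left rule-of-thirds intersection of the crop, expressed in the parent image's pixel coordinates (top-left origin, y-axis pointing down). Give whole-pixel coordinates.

Crop width = 1150 − 892 = 258 px; one third is 86.00 px.
Crop height = 1163 − 484 = 679 px; one third is 226.33 px.
The lower-left point is one-third across and two-thirds down within the crop:
x = 892 + 1 × 86.00 ≈ 978; y = 484 + 2 × 226.33 ≈ 937.

x = 978 px, y = 937 px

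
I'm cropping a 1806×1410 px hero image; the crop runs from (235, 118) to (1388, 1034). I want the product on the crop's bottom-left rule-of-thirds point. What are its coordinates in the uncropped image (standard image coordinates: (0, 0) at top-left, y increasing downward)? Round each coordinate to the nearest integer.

x = 619 px, y = 729 px

Crop width = 1388 − 235 = 1153 px; one third is 384.33 px.
Crop height = 1034 − 118 = 916 px; one third is 305.33 px.
The bottom-left point is one-third across and two-thirds down within the crop:
x = 235 + 1 × 384.33 ≈ 619; y = 118 + 2 × 305.33 ≈ 729.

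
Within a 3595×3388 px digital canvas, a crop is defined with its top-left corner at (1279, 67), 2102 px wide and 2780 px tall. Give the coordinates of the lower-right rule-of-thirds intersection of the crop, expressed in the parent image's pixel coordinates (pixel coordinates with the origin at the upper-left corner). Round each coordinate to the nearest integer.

(2680, 1920)

One third of the crop width 2102 is 700.67 px.
One third of the crop height 2780 is 926.67 px.
The lower-right point is two-thirds across and two-thirds down within the crop:
x = 1279 + 2 × 700.67 ≈ 2680; y = 67 + 2 × 926.67 ≈ 1920.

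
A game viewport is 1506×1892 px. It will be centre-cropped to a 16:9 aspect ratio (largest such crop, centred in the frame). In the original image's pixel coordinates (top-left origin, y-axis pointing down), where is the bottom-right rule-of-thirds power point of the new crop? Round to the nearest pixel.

x = 1004 px, y = 1087 px

1506/1892 < 16/9, so the 16:9 crop keeps the full width 1506 and trims height to 1506 × 9/16 = 847.12 px.
Top offset = (1892 − 847.12)/2 = 522.44 px; left offset = 0.
Bottom-right is two-thirds across and two-thirds down within the crop:
x = 0.00 + 2 × 1506.00/3 ≈ 1004; y = 522.44 + 2 × 847.12/3 ≈ 1087.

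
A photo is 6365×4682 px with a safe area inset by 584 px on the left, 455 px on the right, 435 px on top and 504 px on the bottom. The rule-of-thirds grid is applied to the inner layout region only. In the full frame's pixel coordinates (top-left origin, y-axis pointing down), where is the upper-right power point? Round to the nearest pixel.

x = 4135 px, y = 1683 px

Content width = 6365 − 584 − 455 = 5326 px; content height = 4682 − 435 − 504 = 3743 px.
Upper-right is two-thirds across and one-third down within the inner layout region.
x = 584 + 2 × 5326/3 = 584 + 3550.67 ≈ 4135
y = 435 + 1 × 3743/3 = 435 + 1247.67 ≈ 1683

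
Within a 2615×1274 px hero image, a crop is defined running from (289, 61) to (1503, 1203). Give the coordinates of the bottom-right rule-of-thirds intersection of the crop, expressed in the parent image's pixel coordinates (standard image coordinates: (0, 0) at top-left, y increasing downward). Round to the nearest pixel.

(1098, 822)

Crop width = 1503 − 289 = 1214 px; one third is 404.67 px.
Crop height = 1203 − 61 = 1142 px; one third is 380.67 px.
The bottom-right point is two-thirds across and two-thirds down within the crop:
x = 289 + 2 × 404.67 ≈ 1098; y = 61 + 2 × 380.67 ≈ 822.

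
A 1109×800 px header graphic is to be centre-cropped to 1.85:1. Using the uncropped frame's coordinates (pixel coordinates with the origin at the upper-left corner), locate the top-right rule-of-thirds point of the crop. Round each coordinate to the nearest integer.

(739, 300)

1109/800 < 1.85/1, so the 1.85:1 crop keeps the full width 1109 and trims height to 1109 × 1/1.85 = 599.46 px.
Top offset = (800 − 599.46)/2 = 100.27 px; left offset = 0.
Top-right is two-thirds across and one-third down within the crop:
x = 0.00 + 2 × 1109.00/3 ≈ 739; y = 100.27 + 1 × 599.46/3 ≈ 300.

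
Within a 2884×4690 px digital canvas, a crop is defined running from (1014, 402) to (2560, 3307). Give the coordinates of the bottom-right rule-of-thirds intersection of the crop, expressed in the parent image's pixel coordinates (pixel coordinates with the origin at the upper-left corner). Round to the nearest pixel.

Crop width = 2560 − 1014 = 1546 px; one third is 515.33 px.
Crop height = 3307 − 402 = 2905 px; one third is 968.33 px.
The bottom-right point is two-thirds across and two-thirds down within the crop:
x = 1014 + 2 × 515.33 ≈ 2045; y = 402 + 2 × 968.33 ≈ 2339.

(2045, 2339)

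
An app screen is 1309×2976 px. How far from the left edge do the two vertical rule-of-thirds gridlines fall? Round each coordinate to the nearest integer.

436 px and 873 px

1309 / 3 = 436.33, so the vertical lines sit at one and two thirds of 1309.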